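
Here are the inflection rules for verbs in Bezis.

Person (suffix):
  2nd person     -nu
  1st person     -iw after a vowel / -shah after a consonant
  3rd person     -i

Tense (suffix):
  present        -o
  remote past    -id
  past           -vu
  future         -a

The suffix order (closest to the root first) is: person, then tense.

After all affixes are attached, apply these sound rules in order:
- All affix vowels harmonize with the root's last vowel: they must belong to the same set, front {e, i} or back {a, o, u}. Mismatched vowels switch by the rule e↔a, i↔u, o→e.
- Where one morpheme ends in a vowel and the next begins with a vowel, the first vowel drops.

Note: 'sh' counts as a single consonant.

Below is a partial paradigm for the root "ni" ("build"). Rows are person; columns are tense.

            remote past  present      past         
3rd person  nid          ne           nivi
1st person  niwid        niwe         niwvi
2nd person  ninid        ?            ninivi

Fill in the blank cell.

Attach person 2nd person -nu → ninu.
Attach tense present -o → ninuo.
Apply vowel harmony: ninuo → ninie.
Apply vowel deletion: ninie → nine.

nine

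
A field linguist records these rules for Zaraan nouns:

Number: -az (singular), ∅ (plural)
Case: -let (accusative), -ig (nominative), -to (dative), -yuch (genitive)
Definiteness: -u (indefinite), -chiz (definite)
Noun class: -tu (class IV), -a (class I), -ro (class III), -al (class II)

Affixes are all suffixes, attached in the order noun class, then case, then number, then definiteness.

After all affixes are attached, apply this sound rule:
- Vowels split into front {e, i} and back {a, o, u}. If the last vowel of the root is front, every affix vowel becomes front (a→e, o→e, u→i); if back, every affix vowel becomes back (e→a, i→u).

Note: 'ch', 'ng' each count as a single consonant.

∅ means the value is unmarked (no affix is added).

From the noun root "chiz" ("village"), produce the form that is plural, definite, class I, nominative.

Attach noun class class I -a → chiza.
Attach case nominative -ig → chizaig.
number = plural: zero marking, form stays chizaig.
Attach definiteness definite -chiz → chizaigchiz.
Apply vowel harmony: chizaigchiz → chizeigchiz.

chizeigchiz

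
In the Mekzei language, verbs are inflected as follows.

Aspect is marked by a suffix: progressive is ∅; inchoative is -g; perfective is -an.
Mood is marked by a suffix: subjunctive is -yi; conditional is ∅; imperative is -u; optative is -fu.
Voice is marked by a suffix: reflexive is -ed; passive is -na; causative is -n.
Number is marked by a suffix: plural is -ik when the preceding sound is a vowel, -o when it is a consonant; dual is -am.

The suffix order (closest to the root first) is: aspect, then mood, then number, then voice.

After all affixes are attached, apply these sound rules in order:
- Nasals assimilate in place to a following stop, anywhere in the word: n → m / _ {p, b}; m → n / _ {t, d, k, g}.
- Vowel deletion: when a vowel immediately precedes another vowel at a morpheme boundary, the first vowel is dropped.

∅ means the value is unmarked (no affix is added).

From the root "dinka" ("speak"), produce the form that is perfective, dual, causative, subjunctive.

Attach aspect perfective -an → dinkaan.
Attach mood subjunctive -yi → dinkaanyi.
Attach number dual -am → dinkaanyiam.
Attach voice causative -n → dinkaanyiamn.
Nasal assimilation: no change.
Apply vowel deletion: dinkaanyiamn → dinkanyamn.

dinkanyamn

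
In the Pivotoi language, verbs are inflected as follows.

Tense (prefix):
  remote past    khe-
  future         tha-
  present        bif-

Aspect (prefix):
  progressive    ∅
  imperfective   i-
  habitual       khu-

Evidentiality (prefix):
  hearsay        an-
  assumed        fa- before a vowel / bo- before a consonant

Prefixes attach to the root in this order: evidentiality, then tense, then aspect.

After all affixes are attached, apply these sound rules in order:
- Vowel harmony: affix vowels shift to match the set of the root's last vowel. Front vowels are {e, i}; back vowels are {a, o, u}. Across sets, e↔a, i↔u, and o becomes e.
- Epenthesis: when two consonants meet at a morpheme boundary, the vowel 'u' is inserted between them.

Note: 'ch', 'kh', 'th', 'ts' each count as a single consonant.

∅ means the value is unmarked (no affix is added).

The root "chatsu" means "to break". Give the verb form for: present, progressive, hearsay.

Attach evidentiality hearsay an- → anchatsu.
Attach tense present bif- → bifanchatsu.
aspect = progressive: zero marking, form stays bifanchatsu.
Apply vowel harmony: bifanchatsu → bufanchatsu.
Apply epenthesis: bufanchatsu → bufanuchatsu.

bufanuchatsu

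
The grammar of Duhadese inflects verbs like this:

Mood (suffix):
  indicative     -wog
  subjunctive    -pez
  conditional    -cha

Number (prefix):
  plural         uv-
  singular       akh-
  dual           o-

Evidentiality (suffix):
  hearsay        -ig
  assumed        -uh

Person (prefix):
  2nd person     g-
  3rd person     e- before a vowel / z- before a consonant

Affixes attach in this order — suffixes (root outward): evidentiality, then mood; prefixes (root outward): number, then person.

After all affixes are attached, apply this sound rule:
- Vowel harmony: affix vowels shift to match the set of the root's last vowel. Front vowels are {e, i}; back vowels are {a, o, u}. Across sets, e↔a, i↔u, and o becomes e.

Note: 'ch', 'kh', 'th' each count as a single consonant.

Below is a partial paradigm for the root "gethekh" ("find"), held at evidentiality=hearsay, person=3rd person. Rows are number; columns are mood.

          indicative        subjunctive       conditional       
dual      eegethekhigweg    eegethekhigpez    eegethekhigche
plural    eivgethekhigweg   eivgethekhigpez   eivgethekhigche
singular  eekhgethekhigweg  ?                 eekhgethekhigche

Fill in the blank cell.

eekhgethekhigpez

Attach evidentiality hearsay -ig → gethekhig.
Attach number singular akh- → akhgethekhig.
Attach mood subjunctive -pez → akhgethekhigpez.
Attach person 3rd person e- (before vowel 'a') → eakhgethekhigpez.
Apply vowel harmony: eakhgethekhigpez → eekhgethekhigpez.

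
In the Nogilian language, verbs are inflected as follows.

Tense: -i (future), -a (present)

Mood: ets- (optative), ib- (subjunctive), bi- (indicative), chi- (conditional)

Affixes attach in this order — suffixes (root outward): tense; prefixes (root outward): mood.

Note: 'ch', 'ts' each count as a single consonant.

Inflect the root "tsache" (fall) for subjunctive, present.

Attach mood subjunctive ib- → ibtsache.
Attach tense present -a → ibtsachea.

ibtsachea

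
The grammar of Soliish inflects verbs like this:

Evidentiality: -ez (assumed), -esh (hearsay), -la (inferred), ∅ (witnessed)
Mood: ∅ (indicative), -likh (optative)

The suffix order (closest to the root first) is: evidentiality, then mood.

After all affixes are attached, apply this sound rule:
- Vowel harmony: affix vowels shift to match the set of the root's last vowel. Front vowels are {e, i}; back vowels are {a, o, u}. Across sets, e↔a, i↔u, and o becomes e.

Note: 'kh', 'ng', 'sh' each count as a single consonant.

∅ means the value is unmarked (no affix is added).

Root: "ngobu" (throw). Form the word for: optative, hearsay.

Attach evidentiality hearsay -esh → ngobuesh.
Attach mood optative -likh → ngobueshlikh.
Apply vowel harmony: ngobueshlikh → ngobuashlukh.

ngobuashlukh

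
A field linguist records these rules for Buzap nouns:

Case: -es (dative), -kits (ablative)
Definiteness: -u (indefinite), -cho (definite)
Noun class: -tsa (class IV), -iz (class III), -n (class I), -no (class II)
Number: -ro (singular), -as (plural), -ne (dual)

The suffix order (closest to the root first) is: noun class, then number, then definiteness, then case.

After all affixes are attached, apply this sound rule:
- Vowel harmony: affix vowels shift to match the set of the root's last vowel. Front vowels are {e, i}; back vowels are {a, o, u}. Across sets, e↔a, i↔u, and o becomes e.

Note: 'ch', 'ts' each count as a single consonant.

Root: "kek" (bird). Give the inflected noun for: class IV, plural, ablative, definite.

kektseeschekits

Attach noun class class IV -tsa → kektsa.
Attach number plural -as → kektsaas.
Attach definiteness definite -cho → kektsaascho.
Attach case ablative -kits → kektsaaschokits.
Apply vowel harmony: kektsaaschokits → kektseeschekits.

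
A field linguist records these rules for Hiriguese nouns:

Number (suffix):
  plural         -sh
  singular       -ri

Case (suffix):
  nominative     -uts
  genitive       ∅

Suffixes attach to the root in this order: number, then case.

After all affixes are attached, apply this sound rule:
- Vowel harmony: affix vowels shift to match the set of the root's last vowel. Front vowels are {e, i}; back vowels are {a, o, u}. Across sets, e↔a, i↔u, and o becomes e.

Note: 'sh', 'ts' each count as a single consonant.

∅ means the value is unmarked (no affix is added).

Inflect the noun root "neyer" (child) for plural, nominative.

neyershits

Attach number plural -sh → neyersh.
Attach case nominative -uts → neyershuts.
Apply vowel harmony: neyershuts → neyershits.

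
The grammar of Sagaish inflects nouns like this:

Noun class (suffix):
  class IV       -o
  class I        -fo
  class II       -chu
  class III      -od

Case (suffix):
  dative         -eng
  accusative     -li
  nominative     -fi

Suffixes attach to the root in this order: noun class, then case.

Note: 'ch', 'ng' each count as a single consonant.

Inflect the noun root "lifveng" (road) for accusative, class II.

lifvengchuli

Attach noun class class II -chu → lifvengchu.
Attach case accusative -li → lifvengchuli.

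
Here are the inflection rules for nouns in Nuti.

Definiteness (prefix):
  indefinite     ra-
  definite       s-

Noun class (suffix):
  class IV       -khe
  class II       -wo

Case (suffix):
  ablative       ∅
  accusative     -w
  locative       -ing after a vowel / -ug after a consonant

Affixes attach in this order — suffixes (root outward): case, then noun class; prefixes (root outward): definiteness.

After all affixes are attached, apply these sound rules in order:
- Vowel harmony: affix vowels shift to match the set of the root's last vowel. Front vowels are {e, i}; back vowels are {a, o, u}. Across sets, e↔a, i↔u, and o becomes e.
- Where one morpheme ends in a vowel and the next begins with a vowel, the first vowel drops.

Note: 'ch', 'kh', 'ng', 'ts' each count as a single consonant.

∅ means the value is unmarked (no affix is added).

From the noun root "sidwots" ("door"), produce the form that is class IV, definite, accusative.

ssidwotswkha

Attach case accusative -w → sidwotsw.
Attach definiteness definite s- → ssidwotsw.
Attach noun class class IV -khe → ssidwotswkhe.
Apply vowel harmony: ssidwotswkhe → ssidwotswkha.
Vowel deletion: no change.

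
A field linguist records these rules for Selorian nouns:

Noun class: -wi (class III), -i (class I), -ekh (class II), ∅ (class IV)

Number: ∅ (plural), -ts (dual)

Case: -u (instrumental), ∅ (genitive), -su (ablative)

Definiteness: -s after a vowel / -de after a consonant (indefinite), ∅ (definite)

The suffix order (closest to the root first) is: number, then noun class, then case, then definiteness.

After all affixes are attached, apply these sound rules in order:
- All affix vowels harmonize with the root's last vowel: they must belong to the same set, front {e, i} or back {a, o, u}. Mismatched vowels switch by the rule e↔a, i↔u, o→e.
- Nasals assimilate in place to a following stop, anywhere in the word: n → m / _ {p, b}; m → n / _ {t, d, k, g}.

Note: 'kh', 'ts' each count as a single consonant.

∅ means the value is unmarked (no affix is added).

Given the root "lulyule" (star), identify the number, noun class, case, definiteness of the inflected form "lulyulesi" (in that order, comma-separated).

Segment: lulyule-su.
number: ∅ → plural.
noun class: ∅ → class IV.
case: -su → ablative.
definiteness: ∅ → definite.

plural, class IV, ablative, definite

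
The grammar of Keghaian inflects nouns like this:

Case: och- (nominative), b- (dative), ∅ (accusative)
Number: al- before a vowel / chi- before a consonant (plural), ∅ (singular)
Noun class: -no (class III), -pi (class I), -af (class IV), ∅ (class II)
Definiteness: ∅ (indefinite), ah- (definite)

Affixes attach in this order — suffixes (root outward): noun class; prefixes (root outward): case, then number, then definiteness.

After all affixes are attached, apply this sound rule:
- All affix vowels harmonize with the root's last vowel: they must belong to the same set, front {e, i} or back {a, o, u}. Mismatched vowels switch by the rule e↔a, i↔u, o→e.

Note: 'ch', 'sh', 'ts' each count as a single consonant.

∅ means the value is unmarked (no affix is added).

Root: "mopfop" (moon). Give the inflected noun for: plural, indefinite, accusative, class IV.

chumopfopaf

case = accusative: zero marking, form stays mopfop.
Attach number plural chi- (before consonant 'm') → chimopfop.
Attach noun class class IV -af → chimopfopaf.
definiteness = indefinite: zero marking, form stays chimopfopaf.
Apply vowel harmony: chimopfopaf → chumopfopaf.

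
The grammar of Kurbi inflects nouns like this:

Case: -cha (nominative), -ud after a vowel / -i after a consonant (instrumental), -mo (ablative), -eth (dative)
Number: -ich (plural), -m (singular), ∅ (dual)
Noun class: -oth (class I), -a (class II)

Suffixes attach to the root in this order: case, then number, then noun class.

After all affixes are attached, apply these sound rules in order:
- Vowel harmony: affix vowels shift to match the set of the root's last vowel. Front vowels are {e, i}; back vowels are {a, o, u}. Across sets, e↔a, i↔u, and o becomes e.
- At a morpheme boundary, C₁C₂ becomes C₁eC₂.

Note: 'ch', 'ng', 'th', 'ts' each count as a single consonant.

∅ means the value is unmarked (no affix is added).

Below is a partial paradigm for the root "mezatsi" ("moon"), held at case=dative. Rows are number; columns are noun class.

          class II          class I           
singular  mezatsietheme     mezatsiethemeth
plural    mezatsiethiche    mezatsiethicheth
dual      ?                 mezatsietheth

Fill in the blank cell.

mezatsiethe

Attach case dative -eth → mezatsieth.
number = dual: zero marking, form stays mezatsieth.
Attach noun class class II -a → mezatsietha.
Apply vowel harmony: mezatsietha → mezatsiethe.
Epenthesis: no change.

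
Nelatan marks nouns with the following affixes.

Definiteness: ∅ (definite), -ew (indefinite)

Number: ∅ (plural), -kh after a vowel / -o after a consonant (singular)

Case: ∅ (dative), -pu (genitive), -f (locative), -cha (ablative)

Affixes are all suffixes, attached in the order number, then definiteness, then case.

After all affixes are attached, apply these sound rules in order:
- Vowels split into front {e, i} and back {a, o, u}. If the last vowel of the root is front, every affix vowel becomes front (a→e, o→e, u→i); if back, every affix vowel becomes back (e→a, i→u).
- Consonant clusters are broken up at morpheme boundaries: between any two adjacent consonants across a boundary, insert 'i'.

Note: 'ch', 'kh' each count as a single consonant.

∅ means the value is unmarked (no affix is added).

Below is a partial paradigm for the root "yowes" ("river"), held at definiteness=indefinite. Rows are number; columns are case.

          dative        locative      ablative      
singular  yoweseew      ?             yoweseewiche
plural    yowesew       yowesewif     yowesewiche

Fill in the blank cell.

Attach number singular -o (after consonant 's') → yoweso.
Attach definiteness indefinite -ew → yowesoew.
Attach case locative -f → yowesoewf.
Apply vowel harmony: yowesoewf → yoweseewf.
Apply epenthesis: yoweseewf → yoweseewif.

yoweseewif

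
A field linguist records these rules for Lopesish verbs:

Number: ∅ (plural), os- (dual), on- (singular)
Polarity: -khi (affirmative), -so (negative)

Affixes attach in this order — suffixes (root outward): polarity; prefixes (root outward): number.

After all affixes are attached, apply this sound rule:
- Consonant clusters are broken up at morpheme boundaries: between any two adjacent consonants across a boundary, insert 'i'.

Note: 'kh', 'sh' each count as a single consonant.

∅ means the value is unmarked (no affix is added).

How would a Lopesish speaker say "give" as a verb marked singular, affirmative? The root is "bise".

Attach number singular on- → onbise.
Attach polarity affirmative -khi → onbisekhi.
Apply epenthesis: onbisekhi → onibisekhi.

onibisekhi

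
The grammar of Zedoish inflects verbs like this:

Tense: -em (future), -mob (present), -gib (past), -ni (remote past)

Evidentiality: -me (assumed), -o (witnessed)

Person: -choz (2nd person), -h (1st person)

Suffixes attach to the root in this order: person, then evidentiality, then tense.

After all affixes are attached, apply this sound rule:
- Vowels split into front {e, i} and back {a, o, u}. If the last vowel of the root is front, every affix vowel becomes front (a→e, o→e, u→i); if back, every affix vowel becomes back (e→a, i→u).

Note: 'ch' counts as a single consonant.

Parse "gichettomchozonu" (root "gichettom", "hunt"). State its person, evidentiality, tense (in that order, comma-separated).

2nd person, witnessed, remote past

Segment: gichettom-choz-o-ni.
person: -choz → 2nd person.
evidentiality: -o → witnessed.
tense: -ni → remote past.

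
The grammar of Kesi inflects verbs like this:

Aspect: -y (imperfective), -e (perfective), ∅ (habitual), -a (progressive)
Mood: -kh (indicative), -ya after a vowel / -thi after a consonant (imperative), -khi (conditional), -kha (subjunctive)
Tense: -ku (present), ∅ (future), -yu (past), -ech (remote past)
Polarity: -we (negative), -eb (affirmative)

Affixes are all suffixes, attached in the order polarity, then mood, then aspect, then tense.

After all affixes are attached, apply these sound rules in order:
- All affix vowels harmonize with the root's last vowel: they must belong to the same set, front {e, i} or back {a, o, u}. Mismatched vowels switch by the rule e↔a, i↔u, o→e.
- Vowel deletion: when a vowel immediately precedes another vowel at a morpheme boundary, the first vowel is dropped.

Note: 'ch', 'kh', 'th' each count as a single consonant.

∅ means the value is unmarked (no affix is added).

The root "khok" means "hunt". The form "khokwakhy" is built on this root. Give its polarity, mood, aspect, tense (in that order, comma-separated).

Segment: khok-we-kh-y.
polarity: -we → negative.
mood: -kh → indicative.
aspect: -y → imperfective.
tense: ∅ → future.

negative, indicative, imperfective, future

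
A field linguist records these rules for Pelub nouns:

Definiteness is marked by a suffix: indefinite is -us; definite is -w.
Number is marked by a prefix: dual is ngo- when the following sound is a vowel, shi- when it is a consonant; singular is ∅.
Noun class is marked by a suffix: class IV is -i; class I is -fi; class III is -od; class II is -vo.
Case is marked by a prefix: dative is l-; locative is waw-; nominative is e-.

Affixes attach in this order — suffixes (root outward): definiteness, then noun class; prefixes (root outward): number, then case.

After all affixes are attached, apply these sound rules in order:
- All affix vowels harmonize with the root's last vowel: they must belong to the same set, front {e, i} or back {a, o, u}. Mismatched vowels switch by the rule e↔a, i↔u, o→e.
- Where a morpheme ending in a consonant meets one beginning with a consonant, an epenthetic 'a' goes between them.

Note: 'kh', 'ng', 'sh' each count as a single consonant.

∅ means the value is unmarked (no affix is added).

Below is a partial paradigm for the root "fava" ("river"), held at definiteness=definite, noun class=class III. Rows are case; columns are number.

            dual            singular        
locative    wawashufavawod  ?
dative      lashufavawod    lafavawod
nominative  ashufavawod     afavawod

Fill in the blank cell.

wawafavawod

number = singular: zero marking, form stays fava.
Attach definiteness definite -w → favaw.
Attach case locative waw- → wawfavaw.
Attach noun class class III -od → wawfavawod.
Vowel harmony: no change.
Apply epenthesis: wawfavawod → wawafavawod.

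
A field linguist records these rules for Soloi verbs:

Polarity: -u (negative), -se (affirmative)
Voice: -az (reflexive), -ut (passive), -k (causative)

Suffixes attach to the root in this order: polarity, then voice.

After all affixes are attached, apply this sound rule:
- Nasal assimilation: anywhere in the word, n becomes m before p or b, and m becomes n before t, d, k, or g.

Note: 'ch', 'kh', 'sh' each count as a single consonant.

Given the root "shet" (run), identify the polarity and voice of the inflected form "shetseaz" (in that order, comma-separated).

affirmative, reflexive

Segment: shet-se-az.
polarity: -se → affirmative.
voice: -az → reflexive.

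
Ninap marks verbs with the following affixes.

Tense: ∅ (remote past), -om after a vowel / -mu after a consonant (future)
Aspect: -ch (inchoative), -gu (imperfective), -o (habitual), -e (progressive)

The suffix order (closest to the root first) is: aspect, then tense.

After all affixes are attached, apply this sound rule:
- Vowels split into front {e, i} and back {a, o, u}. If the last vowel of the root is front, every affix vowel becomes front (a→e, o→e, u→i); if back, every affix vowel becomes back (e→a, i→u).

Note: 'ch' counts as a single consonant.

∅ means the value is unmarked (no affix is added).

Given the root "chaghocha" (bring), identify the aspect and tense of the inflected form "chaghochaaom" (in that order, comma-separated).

progressive, future

Segment: chaghocha-e-om.
aspect: -e → progressive.
tense: -om/mu → future.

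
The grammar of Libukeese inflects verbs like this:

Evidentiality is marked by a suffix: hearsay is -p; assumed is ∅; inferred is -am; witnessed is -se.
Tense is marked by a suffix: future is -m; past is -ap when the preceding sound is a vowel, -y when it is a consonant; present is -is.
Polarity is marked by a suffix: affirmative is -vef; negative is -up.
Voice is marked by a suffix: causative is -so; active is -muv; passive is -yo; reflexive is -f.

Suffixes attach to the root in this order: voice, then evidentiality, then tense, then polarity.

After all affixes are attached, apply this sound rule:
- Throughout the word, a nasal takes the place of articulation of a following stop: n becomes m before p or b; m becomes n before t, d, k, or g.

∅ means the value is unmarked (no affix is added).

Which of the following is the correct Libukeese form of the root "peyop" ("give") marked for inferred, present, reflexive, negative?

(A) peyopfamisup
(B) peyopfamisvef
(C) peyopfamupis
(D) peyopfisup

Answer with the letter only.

Attach voice reflexive -f → peyopf.
Attach evidentiality inferred -am → peyopfam.
Attach tense present -is → peyopfamis.
Attach polarity negative -up → peyopfamisup.
Nasal assimilation: no change.
So the correct form is peyopfamisup, option (A).
(B) peyopfamisvef is wrong: it uses affirmative instead of negative for polarity.
(D) peyopfisup is wrong: it uses assumed instead of inferred for evidentiality.
(C) peyopfamupis is wrong: it has the affixes in the wrong order.

A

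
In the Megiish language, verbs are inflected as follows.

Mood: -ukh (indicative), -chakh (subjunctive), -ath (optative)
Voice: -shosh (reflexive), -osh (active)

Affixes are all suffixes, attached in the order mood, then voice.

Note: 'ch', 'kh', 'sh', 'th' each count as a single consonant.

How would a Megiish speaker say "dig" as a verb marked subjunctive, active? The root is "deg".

Attach mood subjunctive -chakh → degchakh.
Attach voice active -osh → degchakhosh.

degchakhosh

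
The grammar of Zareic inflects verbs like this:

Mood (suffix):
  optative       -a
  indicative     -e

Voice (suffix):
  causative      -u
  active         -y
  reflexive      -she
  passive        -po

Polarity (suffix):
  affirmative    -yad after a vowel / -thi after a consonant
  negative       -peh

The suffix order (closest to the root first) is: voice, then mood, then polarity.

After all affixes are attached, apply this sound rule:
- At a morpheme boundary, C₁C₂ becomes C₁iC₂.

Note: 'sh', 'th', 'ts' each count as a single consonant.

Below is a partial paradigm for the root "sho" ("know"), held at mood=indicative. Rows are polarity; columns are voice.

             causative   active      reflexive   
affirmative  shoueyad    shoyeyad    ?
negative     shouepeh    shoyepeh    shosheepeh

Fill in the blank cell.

shosheeyad

Attach voice reflexive -she → shoshe.
Attach mood indicative -e → shoshee.
Attach polarity affirmative -yad (after vowel 'e') → shosheeyad.
Epenthesis: no change.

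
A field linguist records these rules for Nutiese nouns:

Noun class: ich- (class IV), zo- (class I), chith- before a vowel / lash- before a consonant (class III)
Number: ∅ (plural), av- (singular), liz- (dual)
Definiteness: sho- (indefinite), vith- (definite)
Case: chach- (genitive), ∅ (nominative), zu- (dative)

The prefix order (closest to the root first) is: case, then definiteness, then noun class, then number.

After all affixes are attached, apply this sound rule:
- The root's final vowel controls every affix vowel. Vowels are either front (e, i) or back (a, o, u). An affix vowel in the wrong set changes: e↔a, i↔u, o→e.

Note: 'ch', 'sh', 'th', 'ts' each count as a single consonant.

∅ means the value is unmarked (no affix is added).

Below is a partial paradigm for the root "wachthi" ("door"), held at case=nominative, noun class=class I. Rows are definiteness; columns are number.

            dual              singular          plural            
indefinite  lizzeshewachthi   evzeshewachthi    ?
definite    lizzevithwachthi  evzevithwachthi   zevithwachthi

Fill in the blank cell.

case = nominative: zero marking, form stays wachthi.
Attach definiteness indefinite sho- → showachthi.
Attach noun class class I zo- → zoshowachthi.
number = plural: zero marking, form stays zoshowachthi.
Apply vowel harmony: zoshowachthi → zeshewachthi.

zeshewachthi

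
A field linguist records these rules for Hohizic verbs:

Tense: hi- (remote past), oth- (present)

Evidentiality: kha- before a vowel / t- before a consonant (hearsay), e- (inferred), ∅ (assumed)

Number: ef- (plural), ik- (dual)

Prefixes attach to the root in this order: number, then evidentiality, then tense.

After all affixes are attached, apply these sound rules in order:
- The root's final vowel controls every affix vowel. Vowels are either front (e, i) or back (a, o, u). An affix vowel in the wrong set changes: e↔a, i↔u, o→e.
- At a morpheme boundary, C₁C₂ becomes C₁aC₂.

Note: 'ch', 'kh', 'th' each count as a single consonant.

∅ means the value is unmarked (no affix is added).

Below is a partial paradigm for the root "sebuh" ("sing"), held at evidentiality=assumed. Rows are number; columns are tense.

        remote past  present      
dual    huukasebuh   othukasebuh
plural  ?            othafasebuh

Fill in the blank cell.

Attach number plural ef- → efsebuh.
evidentiality = assumed: zero marking, form stays efsebuh.
Attach tense remote past hi- → hiefsebuh.
Apply vowel harmony: hiefsebuh → huafsebuh.
Apply epenthesis: huafsebuh → huafasebuh.

huafasebuh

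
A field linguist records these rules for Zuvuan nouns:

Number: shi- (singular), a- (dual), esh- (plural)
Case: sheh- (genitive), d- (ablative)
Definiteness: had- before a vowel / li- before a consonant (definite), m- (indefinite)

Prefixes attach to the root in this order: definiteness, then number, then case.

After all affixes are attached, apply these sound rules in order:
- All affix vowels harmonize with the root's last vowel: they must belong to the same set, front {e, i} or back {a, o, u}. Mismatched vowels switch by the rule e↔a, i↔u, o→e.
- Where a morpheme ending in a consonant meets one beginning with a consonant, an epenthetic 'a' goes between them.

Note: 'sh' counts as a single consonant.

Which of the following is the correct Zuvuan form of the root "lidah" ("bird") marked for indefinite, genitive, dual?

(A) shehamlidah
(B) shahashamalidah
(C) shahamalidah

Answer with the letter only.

C

Attach definiteness indefinite m- → mlidah.
Attach number dual a- → amlidah.
Attach case genitive sheh- → shehamlidah.
Apply vowel harmony: shehamlidah → shahamlidah.
Apply epenthesis: shahamlidah → shahamalidah.
So the correct form is shahamalidah, option (C).
(A) shehamlidah is wrong: it fails to apply the sound rule(s).
(B) shahashamalidah is wrong: it uses plural instead of dual for number.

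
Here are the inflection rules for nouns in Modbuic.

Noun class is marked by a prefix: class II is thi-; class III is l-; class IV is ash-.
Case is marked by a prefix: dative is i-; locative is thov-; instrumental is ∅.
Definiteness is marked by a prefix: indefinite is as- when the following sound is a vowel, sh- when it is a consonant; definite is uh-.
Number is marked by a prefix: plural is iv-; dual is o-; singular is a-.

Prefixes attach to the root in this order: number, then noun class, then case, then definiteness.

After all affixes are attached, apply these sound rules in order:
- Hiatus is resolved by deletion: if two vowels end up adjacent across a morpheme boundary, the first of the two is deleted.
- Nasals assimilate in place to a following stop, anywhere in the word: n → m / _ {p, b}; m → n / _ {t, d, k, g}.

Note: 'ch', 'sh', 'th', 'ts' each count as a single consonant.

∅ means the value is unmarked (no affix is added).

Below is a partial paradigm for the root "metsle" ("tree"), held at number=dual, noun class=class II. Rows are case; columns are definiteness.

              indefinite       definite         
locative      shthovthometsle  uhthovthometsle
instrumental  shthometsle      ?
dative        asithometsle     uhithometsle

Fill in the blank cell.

Attach number dual o- → ometsle.
Attach noun class class II thi- → thiometsle.
case = instrumental: zero marking, form stays thiometsle.
Attach definiteness definite uh- → uhthiometsle.
Apply vowel deletion: uhthiometsle → uhthometsle.
Nasal assimilation: no change.

uhthometsle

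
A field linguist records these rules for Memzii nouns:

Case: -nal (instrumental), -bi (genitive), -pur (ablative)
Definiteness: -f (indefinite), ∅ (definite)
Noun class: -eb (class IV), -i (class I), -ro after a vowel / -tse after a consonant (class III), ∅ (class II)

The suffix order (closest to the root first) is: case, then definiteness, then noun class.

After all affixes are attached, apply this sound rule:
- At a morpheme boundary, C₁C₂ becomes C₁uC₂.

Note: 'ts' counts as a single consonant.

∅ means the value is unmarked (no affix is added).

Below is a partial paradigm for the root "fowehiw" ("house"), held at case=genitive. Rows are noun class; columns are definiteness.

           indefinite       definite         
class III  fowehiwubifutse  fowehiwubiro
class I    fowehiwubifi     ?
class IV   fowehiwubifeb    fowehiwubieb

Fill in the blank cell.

fowehiwubii

Attach case genitive -bi → fowehiwbi.
definiteness = definite: zero marking, form stays fowehiwbi.
Attach noun class class I -i → fowehiwbii.
Apply epenthesis: fowehiwbii → fowehiwubii.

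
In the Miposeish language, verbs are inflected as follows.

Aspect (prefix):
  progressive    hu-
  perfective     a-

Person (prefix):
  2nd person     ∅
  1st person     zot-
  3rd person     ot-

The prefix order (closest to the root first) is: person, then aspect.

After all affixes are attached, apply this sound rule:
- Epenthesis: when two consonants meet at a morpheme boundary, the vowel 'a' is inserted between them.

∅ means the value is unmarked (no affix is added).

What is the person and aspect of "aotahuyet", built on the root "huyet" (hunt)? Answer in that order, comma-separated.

Segment: a-ot-huyet.
person: ot- → 3rd person.
aspect: a- → perfective.

3rd person, perfective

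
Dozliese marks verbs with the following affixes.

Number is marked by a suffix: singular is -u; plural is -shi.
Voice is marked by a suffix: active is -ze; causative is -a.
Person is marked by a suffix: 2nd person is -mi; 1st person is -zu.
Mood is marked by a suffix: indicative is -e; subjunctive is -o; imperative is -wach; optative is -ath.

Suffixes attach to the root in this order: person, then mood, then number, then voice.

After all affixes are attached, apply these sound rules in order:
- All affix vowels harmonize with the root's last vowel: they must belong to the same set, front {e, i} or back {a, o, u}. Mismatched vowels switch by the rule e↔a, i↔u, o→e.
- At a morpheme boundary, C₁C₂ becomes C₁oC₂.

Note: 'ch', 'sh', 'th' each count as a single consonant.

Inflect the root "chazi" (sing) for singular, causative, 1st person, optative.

chaziziethie

Attach person 1st person -zu → chazizu.
Attach mood optative -ath → chazizuath.
Attach number singular -u → chazizuathu.
Attach voice causative -a → chazizuathua.
Apply vowel harmony: chazizuathua → chaziziethie.
Epenthesis: no change.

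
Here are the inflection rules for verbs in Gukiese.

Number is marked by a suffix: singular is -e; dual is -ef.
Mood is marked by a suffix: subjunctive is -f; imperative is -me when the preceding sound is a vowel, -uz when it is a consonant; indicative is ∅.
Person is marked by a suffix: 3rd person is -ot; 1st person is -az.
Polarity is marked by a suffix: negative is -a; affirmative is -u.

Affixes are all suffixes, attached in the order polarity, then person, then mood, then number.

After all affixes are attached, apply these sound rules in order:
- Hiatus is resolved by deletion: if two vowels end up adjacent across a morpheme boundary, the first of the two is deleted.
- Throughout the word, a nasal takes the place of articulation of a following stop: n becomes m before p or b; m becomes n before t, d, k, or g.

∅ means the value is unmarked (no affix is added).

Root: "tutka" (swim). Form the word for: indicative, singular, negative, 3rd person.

tutkote

Attach polarity negative -a → tutkaa.
Attach person 3rd person -ot → tutkaaot.
mood = indicative: zero marking, form stays tutkaaot.
Attach number singular -e → tutkaaote.
Apply vowel deletion: tutkaaote → tutkote.
Nasal assimilation: no change.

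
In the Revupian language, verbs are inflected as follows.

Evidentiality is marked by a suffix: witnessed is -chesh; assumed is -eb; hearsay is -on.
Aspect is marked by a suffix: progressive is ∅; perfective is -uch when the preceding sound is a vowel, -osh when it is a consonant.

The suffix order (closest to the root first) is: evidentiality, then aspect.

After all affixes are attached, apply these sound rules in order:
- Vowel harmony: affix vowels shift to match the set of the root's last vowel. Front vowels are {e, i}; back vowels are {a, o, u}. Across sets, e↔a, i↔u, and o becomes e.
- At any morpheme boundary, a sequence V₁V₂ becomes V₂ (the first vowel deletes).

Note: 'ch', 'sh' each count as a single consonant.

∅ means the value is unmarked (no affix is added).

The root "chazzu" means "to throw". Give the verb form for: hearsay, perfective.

chazzonosh

Attach evidentiality hearsay -on → chazzuon.
Attach aspect perfective -osh (after consonant 'n') → chazzuonosh.
Vowel harmony: no change.
Apply vowel deletion: chazzuonosh → chazzonosh.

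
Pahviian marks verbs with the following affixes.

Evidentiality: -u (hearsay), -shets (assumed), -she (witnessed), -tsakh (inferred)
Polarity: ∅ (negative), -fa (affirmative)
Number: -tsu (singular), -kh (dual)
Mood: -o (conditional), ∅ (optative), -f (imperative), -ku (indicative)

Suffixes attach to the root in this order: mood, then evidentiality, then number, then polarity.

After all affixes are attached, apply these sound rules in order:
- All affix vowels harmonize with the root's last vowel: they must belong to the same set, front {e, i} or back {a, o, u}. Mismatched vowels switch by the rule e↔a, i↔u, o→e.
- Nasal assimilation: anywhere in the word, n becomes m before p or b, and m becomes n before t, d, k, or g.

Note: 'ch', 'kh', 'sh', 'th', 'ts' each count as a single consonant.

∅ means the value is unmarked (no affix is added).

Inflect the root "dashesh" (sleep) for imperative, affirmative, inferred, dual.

dasheshftsekhkhfe

Attach mood imperative -f → dasheshf.
Attach evidentiality inferred -tsakh → dasheshftsakh.
Attach number dual -kh → dasheshftsakhkh.
Attach polarity affirmative -fa → dasheshftsakhkhfa.
Apply vowel harmony: dasheshftsakhkhfa → dasheshftsekhkhfe.
Nasal assimilation: no change.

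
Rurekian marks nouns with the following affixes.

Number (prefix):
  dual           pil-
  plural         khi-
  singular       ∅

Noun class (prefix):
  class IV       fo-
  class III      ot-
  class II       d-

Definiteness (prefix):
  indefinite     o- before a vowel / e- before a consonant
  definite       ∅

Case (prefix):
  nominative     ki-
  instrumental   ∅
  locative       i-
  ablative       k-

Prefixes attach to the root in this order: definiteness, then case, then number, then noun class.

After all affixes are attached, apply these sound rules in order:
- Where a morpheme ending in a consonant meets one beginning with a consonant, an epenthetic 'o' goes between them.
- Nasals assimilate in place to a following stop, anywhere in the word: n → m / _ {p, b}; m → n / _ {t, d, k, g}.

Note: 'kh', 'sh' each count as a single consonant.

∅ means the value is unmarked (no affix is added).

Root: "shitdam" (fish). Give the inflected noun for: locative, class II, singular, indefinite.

dieshitdam

Attach definiteness indefinite e- (before consonant 'sh') → eshitdam.
Attach case locative i- → ieshitdam.
number = singular: zero marking, form stays ieshitdam.
Attach noun class class II d- → dieshitdam.
Epenthesis: no change.
Nasal assimilation: no change.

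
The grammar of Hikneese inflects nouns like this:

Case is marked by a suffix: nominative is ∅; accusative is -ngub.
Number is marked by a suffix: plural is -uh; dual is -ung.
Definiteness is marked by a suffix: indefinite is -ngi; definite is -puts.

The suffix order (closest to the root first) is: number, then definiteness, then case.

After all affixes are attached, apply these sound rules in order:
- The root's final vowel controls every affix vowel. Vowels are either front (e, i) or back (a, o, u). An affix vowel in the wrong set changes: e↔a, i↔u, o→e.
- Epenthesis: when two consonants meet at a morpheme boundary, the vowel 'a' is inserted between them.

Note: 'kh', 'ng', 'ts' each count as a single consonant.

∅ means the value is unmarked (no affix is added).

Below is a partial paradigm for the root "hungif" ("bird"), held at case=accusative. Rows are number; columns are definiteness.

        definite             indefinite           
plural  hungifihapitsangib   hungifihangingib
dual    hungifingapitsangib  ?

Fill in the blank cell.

Attach number dual -ung → hungifung.
Attach definiteness indefinite -ngi → hungifungngi.
Attach case accusative -ngub → hungifungngingub.
Apply vowel harmony: hungifungngingub → hungifingngingib.
Apply epenthesis: hungifingngingib → hungifingangingib.

hungifingangingib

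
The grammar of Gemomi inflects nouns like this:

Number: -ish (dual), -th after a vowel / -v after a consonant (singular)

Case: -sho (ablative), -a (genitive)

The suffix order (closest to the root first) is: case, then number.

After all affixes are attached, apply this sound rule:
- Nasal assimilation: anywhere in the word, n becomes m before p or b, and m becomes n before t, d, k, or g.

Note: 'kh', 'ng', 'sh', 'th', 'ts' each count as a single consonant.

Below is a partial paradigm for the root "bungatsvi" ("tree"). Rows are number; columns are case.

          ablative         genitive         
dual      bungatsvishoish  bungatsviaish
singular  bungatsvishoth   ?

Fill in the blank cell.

bungatsviath

Attach case genitive -a → bungatsvia.
Attach number singular -th (after vowel 'a') → bungatsviath.
Nasal assimilation: no change.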